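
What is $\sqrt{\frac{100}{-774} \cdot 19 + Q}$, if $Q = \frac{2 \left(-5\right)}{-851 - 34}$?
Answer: $\frac{4 i \sqrt{8846519}}{7611} \approx 1.5632 i$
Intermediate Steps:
$Q = \frac{2}{177}$ ($Q = - \frac{10}{-885} = \left(-10\right) \left(- \frac{1}{885}\right) = \frac{2}{177} \approx 0.011299$)
$\sqrt{\frac{100}{-774} \cdot 19 + Q} = \sqrt{\frac{100}{-774} \cdot 19 + \frac{2}{177}} = \sqrt{100 \left(- \frac{1}{774}\right) 19 + \frac{2}{177}} = \sqrt{\left(- \frac{50}{387}\right) 19 + \frac{2}{177}} = \sqrt{- \frac{950}{387} + \frac{2}{177}} = \sqrt{- \frac{55792}{22833}} = \frac{4 i \sqrt{8846519}}{7611}$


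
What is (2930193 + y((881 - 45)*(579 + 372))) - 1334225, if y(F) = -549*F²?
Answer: -347013148875536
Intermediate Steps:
(2930193 + y((881 - 45)*(579 + 372))) - 1334225 = (2930193 - 549*(579 + 372)²*(881 - 45)²) - 1334225 = (2930193 - 549*(836*951)²) - 1334225 = (2930193 - 549*795036²) - 1334225 = (2930193 - 549*632082241296) - 1334225 = (2930193 - 347013150471504) - 1334225 = -347013147541311 - 1334225 = -347013148875536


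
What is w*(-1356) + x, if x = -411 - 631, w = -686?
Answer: 929174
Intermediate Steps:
x = -1042
w*(-1356) + x = -686*(-1356) - 1042 = 930216 - 1042 = 929174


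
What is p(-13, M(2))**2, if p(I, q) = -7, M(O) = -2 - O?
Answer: 49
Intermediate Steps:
p(-13, M(2))**2 = (-7)**2 = 49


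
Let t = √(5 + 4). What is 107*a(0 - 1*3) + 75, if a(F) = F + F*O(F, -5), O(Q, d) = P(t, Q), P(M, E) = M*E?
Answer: 2643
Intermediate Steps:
t = 3 (t = √9 = 3)
P(M, E) = E*M
O(Q, d) = 3*Q (O(Q, d) = Q*3 = 3*Q)
a(F) = F + 3*F² (a(F) = F + F*(3*F) = F + 3*F²)
107*a(0 - 1*3) + 75 = 107*((0 - 1*3)*(1 + 3*(0 - 1*3))) + 75 = 107*((0 - 3)*(1 + 3*(0 - 3))) + 75 = 107*(-3*(1 + 3*(-3))) + 75 = 107*(-3*(1 - 9)) + 75 = 107*(-3*(-8)) + 75 = 107*24 + 75 = 2568 + 75 = 2643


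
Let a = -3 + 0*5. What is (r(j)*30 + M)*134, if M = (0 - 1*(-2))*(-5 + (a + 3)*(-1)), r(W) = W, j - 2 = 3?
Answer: 18760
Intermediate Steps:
j = 5 (j = 2 + 3 = 5)
a = -3 (a = -3 + 0 = -3)
M = -10 (M = (0 - 1*(-2))*(-5 + (-3 + 3)*(-1)) = (0 + 2)*(-5 + 0*(-1)) = 2*(-5 + 0) = 2*(-5) = -10)
(r(j)*30 + M)*134 = (5*30 - 10)*134 = (150 - 10)*134 = 140*134 = 18760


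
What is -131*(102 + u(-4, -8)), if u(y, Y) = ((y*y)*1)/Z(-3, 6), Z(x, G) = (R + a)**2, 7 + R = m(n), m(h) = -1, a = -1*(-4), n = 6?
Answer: -13493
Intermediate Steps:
a = 4
R = -8 (R = -7 - 1 = -8)
Z(x, G) = 16 (Z(x, G) = (-8 + 4)**2 = (-4)**2 = 16)
u(y, Y) = y**2/16 (u(y, Y) = ((y*y)*1)/16 = (y**2*1)*(1/16) = y**2*(1/16) = y**2/16)
-131*(102 + u(-4, -8)) = -131*(102 + (1/16)*(-4)**2) = -131*(102 + (1/16)*16) = -131*(102 + 1) = -131*103 = -13493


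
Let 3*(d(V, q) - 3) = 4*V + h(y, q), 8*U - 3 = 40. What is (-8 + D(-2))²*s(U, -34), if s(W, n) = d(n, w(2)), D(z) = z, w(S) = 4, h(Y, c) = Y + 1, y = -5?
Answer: -13100/3 ≈ -4366.7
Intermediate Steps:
h(Y, c) = 1 + Y
U = 43/8 (U = 3/8 + (⅛)*40 = 3/8 + 5 = 43/8 ≈ 5.3750)
d(V, q) = 5/3 + 4*V/3 (d(V, q) = 3 + (4*V + (1 - 5))/3 = 3 + (4*V - 4)/3 = 3 + (-4 + 4*V)/3 = 3 + (-4/3 + 4*V/3) = 5/3 + 4*V/3)
s(W, n) = 5/3 + 4*n/3
(-8 + D(-2))²*s(U, -34) = (-8 - 2)²*(5/3 + (4/3)*(-34)) = (-10)²*(5/3 - 136/3) = 100*(-131/3) = -13100/3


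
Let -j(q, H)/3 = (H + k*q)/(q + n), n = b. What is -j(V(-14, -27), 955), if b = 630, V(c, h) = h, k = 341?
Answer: -8252/201 ≈ -41.055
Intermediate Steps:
n = 630
j(q, H) = -3*(H + 341*q)/(630 + q) (j(q, H) = -3*(H + 341*q)/(q + 630) = -3*(H + 341*q)/(630 + q))
-j(V(-14, -27), 955) = -3*(-1*955 - 341*(-27))/(630 - 27) = -3*(-955 + 9207)/603 = -3*8252/603 = -1*8252/201 = -8252/201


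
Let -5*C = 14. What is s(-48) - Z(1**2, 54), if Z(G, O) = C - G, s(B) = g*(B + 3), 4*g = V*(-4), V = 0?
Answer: 19/5 ≈ 3.8000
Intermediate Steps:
C = -14/5 (C = -1/5*14 = -14/5 ≈ -2.8000)
g = 0 (g = (0*(-4))/4 = (1/4)*0 = 0)
s(B) = 0 (s(B) = 0*(B + 3) = 0*(3 + B) = 0)
Z(G, O) = -14/5 - G
s(-48) - Z(1**2, 54) = 0 - (-14/5 - 1*1**2) = 0 - (-14/5 - 1*1) = 0 - (-14/5 - 1) = 0 - 1*(-19/5) = 0 + 19/5 = 19/5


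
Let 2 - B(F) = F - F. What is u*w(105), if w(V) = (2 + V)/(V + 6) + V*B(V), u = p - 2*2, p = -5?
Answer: -70251/37 ≈ -1898.7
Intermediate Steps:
B(F) = 2 (B(F) = 2 - (F - F) = 2 - 1*0 = 2 + 0 = 2)
u = -9 (u = -5 - 2*2 = -5 - 4 = -9)
w(V) = 2*V + (2 + V)/(6 + V) (w(V) = (2 + V)/(V + 6) + V*2 = (2 + V)/(6 + V) + 2*V = 2*V + (2 + V)/(6 + V))
u*w(105) = -9*(2 + 2*105² + 13*105)/(6 + 105) = -9*(2 + 2*11025 + 1365)/111 = -3*(2 + 22050 + 1365)/37 = -3*23417/37 = -9*23417/111 = -70251/37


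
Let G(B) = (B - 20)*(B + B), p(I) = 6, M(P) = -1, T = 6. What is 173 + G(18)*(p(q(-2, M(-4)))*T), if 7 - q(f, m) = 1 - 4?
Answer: -2419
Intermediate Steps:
q(f, m) = 10 (q(f, m) = 7 - (1 - 4) = 7 - 1*(-3) = 7 + 3 = 10)
G(B) = 2*B*(-20 + B) (G(B) = (-20 + B)*(2*B) = 2*B*(-20 + B))
173 + G(18)*(p(q(-2, M(-4)))*T) = 173 + (2*18*(-20 + 18))*(6*6) = 173 + (2*18*(-2))*36 = 173 - 72*36 = 173 - 2592 = -2419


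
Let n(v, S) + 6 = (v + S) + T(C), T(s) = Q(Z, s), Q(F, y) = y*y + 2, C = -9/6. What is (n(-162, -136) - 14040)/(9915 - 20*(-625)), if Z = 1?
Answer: -57359/89660 ≈ -0.63974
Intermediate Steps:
C = -3/2 (C = -9*⅙ = -3/2 ≈ -1.5000)
Q(F, y) = 2 + y² (Q(F, y) = y² + 2 = 2 + y²)
T(s) = 2 + s²
n(v, S) = -7/4 + S + v (n(v, S) = -6 + ((v + S) + (2 + (-3/2)²)) = -6 + ((S + v) + (2 + 9/4)) = -6 + ((S + v) + 17/4) = -6 + (17/4 + S + v) = -7/4 + S + v)
(n(-162, -136) - 14040)/(9915 - 20*(-625)) = ((-7/4 - 136 - 162) - 14040)/(9915 - 20*(-625)) = (-1199/4 - 14040)/(9915 + 12500) = -57359/4/22415 = -57359/4*1/22415 = -57359/89660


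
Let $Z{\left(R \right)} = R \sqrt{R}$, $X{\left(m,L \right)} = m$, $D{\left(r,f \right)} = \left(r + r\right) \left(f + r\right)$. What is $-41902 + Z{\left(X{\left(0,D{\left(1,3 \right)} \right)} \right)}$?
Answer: $-41902$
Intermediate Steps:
$D{\left(r,f \right)} = 2 r \left(f + r\right)$
$Z{\left(R \right)} = R^{\frac{3}{2}}$
$-41902 + Z{\left(X{\left(0,D{\left(1,3 \right)} \right)} \right)} = -41902 + 0^{\frac{3}{2}} = -41902 + 0 = -41902$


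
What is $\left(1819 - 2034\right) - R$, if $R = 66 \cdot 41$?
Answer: $-2921$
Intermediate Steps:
$R = 2706$
$\left(1819 - 2034\right) - R = \left(1819 - 2034\right) - 2706 = -215 - 2706 = -2921$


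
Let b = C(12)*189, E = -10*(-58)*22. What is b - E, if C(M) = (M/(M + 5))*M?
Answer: -189704/17 ≈ -11159.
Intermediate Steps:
C(M) = M**2/(5 + M) (C(M) = (M/(5 + M))*M = M**2/(5 + M))
E = 12760 (E = 580*22 = 12760)
b = 27216/17 (b = (12**2/(5 + 12))*189 = (144/17)*189 = 27216/17 ≈ 1600.9)
b - E = 27216/17 - 1*12760 = 27216/17 - 12760 = -189704/17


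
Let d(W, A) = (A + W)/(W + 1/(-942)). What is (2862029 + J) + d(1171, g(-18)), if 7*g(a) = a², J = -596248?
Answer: 17495387825609/7721567 ≈ 2.2658e+6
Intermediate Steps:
g(a) = a²/7
d(W, A) = (A + W)/(-1/942 + W) (d(W, A) = (A + W)/(W - 1/942) = (A + W)/(-1/942 + W))
(2862029 + J) + d(1171, g(-18)) = (2862029 - 596248) + 942*((⅐)*(-18)² + 1171)/(-1 + 942*1171) = 2265781 + 942*((⅐)*324 + 1171)/(-1 + 1103082) = 2265781 + 942*(324/7 + 1171)/1103081 = 2265781 + 942*(1/1103081)*(8521/7) = 2265781 + 8026782/7721567 = 17495387825609/7721567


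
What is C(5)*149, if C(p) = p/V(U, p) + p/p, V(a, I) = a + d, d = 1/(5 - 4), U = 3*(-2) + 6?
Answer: 894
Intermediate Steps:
U = 0 (U = -6 + 6 = 0)
d = 1 (d = 1/1 = 1)
V(a, I) = 1 + a (V(a, I) = a + 1 = 1 + a)
C(p) = 1 + p (C(p) = p/(1 + 0) + p/p = p/1 + 1 = p*1 + 1 = p + 1 = 1 + p)
C(5)*149 = (1 + 5)*149 = 6*149 = 894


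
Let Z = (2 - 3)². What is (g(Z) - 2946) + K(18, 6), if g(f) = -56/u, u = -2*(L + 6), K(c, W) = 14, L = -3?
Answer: -8768/3 ≈ -2922.7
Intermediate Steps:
u = -6 (u = -2*(-3 + 6) = -2*3 = -6)
Z = 1 (Z = (-1)² = 1)
g(f) = 28/3 (g(f) = -56/(-6) = -56*(-⅙) = 28/3)
(g(Z) - 2946) + K(18, 6) = (28/3 - 2946) + 14 = -8810/3 + 14 = -8768/3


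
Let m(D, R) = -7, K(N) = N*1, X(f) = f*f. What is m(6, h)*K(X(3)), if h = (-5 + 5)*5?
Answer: -63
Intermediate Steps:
X(f) = f²
K(N) = N
h = 0 (h = 0*5 = 0)
m(6, h)*K(X(3)) = -7*3² = -7*9 = -63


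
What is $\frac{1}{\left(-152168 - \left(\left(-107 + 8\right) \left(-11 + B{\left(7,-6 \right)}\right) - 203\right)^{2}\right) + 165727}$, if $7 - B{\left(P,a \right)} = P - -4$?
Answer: $- \frac{1}{1629965} \approx -6.1351 \cdot 10^{-7}$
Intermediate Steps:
$B{\left(P,a \right)} = 3 - P$ ($B{\left(P,a \right)} = 7 - \left(P - -4\right) = 7 - \left(P + 4\right) = 7 - \left(4 + P\right) = 3 - P$)
$\frac{1}{\left(-152168 - \left(\left(-107 + 8\right) \left(-11 + B{\left(7,-6 \right)}\right) - 203\right)^{2}\right) + 165727} = \frac{1}{\left(-152168 - \left(\left(-107 + 8\right) \left(-11 + \left(3 - 7\right)\right) - 203\right)^{2}\right) + 165727} = \frac{1}{\left(-152168 - \left(- 99 \left(-11 + \left(3 - 7\right)\right) - 203\right)^{2}\right) + 165727} = \frac{1}{\left(-152168 - \left(- 99 \left(-11 - 4\right) - 203\right)^{2}\right) + 165727} = \frac{1}{\left(-152168 - \left(\left(-99\right) \left(-15\right) - 203\right)^{2}\right) + 165727} = \frac{1}{\left(-152168 - \left(1485 - 203\right)^{2}\right) + 165727} = \frac{1}{\left(-152168 - 1282^{2}\right) + 165727} = \frac{1}{\left(-152168 - 1643524\right) + 165727} = \frac{1}{-1795692 + 165727} = \frac{1}{-1629965} = - \frac{1}{1629965}$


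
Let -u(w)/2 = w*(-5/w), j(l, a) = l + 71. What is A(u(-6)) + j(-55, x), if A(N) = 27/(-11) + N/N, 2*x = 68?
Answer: 160/11 ≈ 14.545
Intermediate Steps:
x = 34 (x = (½)*68 = 34)
j(l, a) = 71 + l
u(w) = 10 (u(w) = -2*w*(-5/w) = -2*(-5) = 10)
A(N) = -16/11 (A(N) = 27*(-1/11) + 1 = -27/11 + 1 = -16/11)
A(u(-6)) + j(-55, x) = -16/11 + (71 - 55) = -16/11 + 16 = 160/11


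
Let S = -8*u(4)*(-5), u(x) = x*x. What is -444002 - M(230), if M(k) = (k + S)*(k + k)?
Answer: -844202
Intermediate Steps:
u(x) = x²
S = 640 (S = -8*4²*(-5) = -8*16*(-5) = -128*(-5) = 640)
M(k) = 2*k*(640 + k) (M(k) = (k + 640)*(k + k) = (640 + k)*(2*k) = 2*k*(640 + k))
-444002 - M(230) = -444002 - 2*230*(640 + 230) = -444002 - 2*230*870 = -444002 - 1*400200 = -444002 - 400200 = -844202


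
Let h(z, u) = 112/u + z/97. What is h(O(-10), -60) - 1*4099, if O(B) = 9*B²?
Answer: -5953261/1455 ≈ -4091.6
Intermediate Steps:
h(z, u) = 112/u + z/97 (h(z, u) = 112/u + z*(1/97) = 112/u + z/97)
h(O(-10), -60) - 1*4099 = (112/(-60) + (9*(-10)²)/97) - 1*4099 = (112*(-1/60) + (9*100)/97) - 4099 = (-28/15 + (1/97)*900) - 4099 = (-28/15 + 900/97) - 4099 = 10784/1455 - 4099 = -5953261/1455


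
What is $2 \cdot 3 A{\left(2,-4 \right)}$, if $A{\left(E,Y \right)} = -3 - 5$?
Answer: $-48$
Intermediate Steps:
$A{\left(E,Y \right)} = -8$
$2 \cdot 3 A{\left(2,-4 \right)} = 2 \cdot 3 \left(-8\right) = 6 \left(-8\right) = -48$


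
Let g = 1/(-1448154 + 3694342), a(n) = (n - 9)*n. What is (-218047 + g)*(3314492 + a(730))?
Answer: -940568442625237185/1123094 ≈ -8.3748e+11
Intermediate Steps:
a(n) = n*(-9 + n) (a(n) = (-9 + n)*n = n*(-9 + n))
g = 1/2246188 ≈ 4.4520e-7
(-218047 + g)*(3314492 + a(730)) = (-218047 + 1/2246188)*(3314492 + 730*(-9 + 730)) = -489774554835*(3314492 + 730*721)/2246188 = -489774554835*(3314492 + 526330)/2246188 = -489774554835/2246188*3840822 = -940568442625237185/1123094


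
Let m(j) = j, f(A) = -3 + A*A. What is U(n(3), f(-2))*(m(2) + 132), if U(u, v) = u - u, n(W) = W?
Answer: 0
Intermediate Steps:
f(A) = -3 + A²
U(u, v) = 0
U(n(3), f(-2))*(m(2) + 132) = 0*(2 + 132) = 0*134 = 0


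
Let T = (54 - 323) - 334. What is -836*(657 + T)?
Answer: -45144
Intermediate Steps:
T = -603 (T = -269 - 334 = -603)
-836*(657 + T) = -836*(657 - 603) = -836*54 = -45144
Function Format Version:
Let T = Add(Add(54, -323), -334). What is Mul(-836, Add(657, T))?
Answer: -45144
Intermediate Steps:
T = -603 (T = Add(-269, -334) = -603)
Mul(-836, Add(657, T)) = Mul(-836, Add(657, -603)) = Mul(-836, 54) = -45144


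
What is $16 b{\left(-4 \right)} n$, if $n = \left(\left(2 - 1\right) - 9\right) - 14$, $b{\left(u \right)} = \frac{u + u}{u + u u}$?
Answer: $\frac{704}{3} \approx 234.67$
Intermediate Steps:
$b{\left(u \right)} = \frac{2 u}{u + u^{2}}$
$n = -22$ ($n = \left(\left(2 - 1\right) - 9\right) - 14 = \left(1 - 9\right) - 14 = -8 - 14 = -22$)
$16 b{\left(-4 \right)} n = 16 \frac{2}{1 - 4} \left(-22\right) = 16 \frac{2}{-3} \left(-22\right) = 16 \cdot 2 \left(- \frac{1}{3}\right) \left(-22\right) = 16 \left(- \frac{2}{3}\right) \left(-22\right) = \left(- \frac{32}{3}\right) \left(-22\right) = \frac{704}{3}$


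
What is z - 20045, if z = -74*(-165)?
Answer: -7835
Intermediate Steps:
z = 12210
z - 20045 = 12210 - 20045 = -7835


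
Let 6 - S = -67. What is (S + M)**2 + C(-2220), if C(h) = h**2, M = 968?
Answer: 6012081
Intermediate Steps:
S = 73 (S = 6 - 1*(-67) = 6 + 67 = 73)
(S + M)**2 + C(-2220) = (73 + 968)**2 + (-2220)**2 = 1041**2 + 4928400 = 1083681 + 4928400 = 6012081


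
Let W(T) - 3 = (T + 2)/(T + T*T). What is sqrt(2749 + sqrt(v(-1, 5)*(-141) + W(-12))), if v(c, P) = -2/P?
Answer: sqrt(299366100 + 330*sqrt(6460410))/330 ≈ 52.504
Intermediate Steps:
W(T) = 3 + (2 + T)/(T + T**2) (W(T) = 3 + (T + 2)/(T + T*T) = 3 + (2 + T)/(T + T**2))
sqrt(2749 + sqrt(v(-1, 5)*(-141) + W(-12))) = sqrt(2749 + sqrt(-2/5*(-141) + (2 + 3*(-12)**2 + 4*(-12))/((-12)*(1 - 12)))) = sqrt(2749 + sqrt(-2*1/5*(-141) - 1/12*(2 + 3*144 - 48)/(-11))) = sqrt(2749 + sqrt(-2/5*(-141) - 1/12*(-1/11)*(2 + 432 - 48))) = sqrt(2749 + sqrt(282/5 - 1/12*(-1/11)*386)) = sqrt(2749 + sqrt(282/5 + 193/66)) = sqrt(2749 + sqrt(19577/330)) = sqrt(2749 + sqrt(6460410)/330)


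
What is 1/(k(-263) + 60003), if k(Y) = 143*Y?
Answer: 1/22394 ≈ 4.4655e-5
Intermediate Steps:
1/(k(-263) + 60003) = 1/(143*(-263) + 60003) = 1/(-37609 + 60003) = 1/22394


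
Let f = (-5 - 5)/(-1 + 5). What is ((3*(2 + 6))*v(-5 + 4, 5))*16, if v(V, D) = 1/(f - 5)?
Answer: -256/5 ≈ -51.200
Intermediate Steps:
f = -5/2 (f = -10/4 = -10*¼ = -5/2 ≈ -2.5000)
v(V, D) = -2/15 (v(V, D) = 1/(-5/2 - 5) = 1/(-15/2) = -2/15)
((3*(2 + 6))*v(-5 + 4, 5))*16 = ((3*(2 + 6))*(-2/15))*16 = ((3*8)*(-2/15))*16 = (24*(-2/15))*16 = -16/5*16 = -256/5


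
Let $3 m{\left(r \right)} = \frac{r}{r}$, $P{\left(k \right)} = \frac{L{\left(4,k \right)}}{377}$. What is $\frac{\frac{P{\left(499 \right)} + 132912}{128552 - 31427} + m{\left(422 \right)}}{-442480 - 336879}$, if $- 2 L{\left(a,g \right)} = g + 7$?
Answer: $- \frac{20770982}{9512368854625} \approx -2.1836 \cdot 10^{-6}$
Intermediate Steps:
$L{\left(a,g \right)} = - \frac{7}{2} - \frac{g}{2}$ ($L{\left(a,g \right)} = - \frac{g + 7}{2} = - \frac{7 + g}{2} = - \frac{7}{2} - \frac{g}{2}$)
$P{\left(k \right)} = - \frac{7}{754} - \frac{k}{754}$ ($P{\left(k \right)} = \frac{- \frac{7}{2} - \frac{k}{2}}{377} = \left(- \frac{7}{2} - \frac{k}{2}\right) \frac{1}{377} = - \frac{7}{754} - \frac{k}{754}$)
$m{\left(r \right)} = \frac{1}{3}$ ($m{\left(r \right)} = \frac{r \frac{1}{r}}{3} = \frac{1}{3} \cdot 1 = \frac{1}{3}$)
$\frac{\frac{P{\left(499 \right)} + 132912}{128552 - 31427} + m{\left(422 \right)}}{-442480 - 336879} = \frac{\frac{\left(- \frac{7}{754} - \frac{499}{754}\right) + 132912}{128552 - 31427} + \frac{1}{3}}{-442480 - 336879} = \frac{\frac{\left(- \frac{7}{754} - \frac{499}{754}\right) + 132912}{97125} + \frac{1}{3}}{-779359} = \left(\left(- \frac{253}{377} + 132912\right) \frac{1}{97125} + \frac{1}{3}\right) \left(- \frac{1}{779359}\right) = \left(\frac{50107571}{377} \cdot \frac{1}{97125} + \frac{1}{3}\right) \left(- \frac{1}{779359}\right) = \left(\frac{50107571}{36616125} + \frac{1}{3}\right) \left(- \frac{1}{779359}\right) = \frac{20770982}{12205375} \left(- \frac{1}{779359}\right) = - \frac{20770982}{9512368854625}$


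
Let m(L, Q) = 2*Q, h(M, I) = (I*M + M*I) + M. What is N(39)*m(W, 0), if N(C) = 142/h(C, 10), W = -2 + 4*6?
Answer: 0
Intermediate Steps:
W = 22 (W = -2 + 24 = 22)
h(M, I) = M + 2*I*M (h(M, I) = (I*M + I*M) + M = 2*I*M + M = M + 2*I*M)
N(C) = 142/(21*C) (N(C) = 142/((C*(1 + 2*10))) = 142/((C*(1 + 20))) = 142/((C*21)) = 142/((21*C)) = 142*(1/(21*C)) = 142/(21*C))
N(39)*m(W, 0) = ((142/21)/39)*(2*0) = ((142/21)*(1/39))*0 = (142/819)*0 = 0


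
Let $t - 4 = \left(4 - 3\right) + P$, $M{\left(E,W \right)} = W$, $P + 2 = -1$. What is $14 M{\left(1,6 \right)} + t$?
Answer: $86$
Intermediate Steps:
$P = -3$ ($P = -2 - 1 = -3$)
$t = 2$ ($t = 4 + \left(\left(4 - 3\right) - 3\right) = 4 + \left(1 - 3\right) = 4 - 2 = 2$)
$14 M{\left(1,6 \right)} + t = 14 \cdot 6 + 2 = 84 + 2 = 86$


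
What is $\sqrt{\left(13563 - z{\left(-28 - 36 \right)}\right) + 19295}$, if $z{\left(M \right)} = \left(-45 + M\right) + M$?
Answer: $\sqrt{33031} \approx 181.74$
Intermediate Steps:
$z{\left(M \right)} = -45 + 2 M$
$\sqrt{\left(13563 - z{\left(-28 - 36 \right)}\right) + 19295} = \sqrt{\left(13563 - \left(-45 + 2 \left(-28 - 36\right)\right)\right) + 19295} = \sqrt{\left(13563 - \left(-45 + 2 \left(-64\right)\right)\right) + 19295} = \sqrt{\left(13563 - \left(-45 - 128\right)\right) + 19295} = \sqrt{\left(13563 - -173\right) + 19295} = \sqrt{\left(13563 + 173\right) + 19295} = \sqrt{13736 + 19295} = \sqrt{33031}$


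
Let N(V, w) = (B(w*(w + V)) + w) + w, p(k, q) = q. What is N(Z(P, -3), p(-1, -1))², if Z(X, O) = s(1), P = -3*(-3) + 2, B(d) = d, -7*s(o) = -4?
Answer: 121/49 ≈ 2.4694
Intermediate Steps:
s(o) = 4/7 (s(o) = -⅐*(-4) = 4/7)
P = 11 (P = 9 + 2 = 11)
Z(X, O) = 4/7
N(V, w) = 2*w + w*(V + w) (N(V, w) = (w*(w + V) + w) + w = (w*(V + w) + w) + w = (w + w*(V + w)) + w = 2*w + w*(V + w))
N(Z(P, -3), p(-1, -1))² = (-(2 + 4/7 - 1))² = (-1*11/7)² = (-11/7)² = 121/49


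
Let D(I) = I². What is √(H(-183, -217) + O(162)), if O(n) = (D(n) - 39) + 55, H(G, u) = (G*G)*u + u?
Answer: I*√7241070 ≈ 2690.9*I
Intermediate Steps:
H(G, u) = u + u*G² (H(G, u) = G²*u + u = u*G² + u = u + u*G²)
O(n) = 16 + n² (O(n) = (n² - 39) + 55 = (-39 + n²) + 55 = 16 + n²)
√(H(-183, -217) + O(162)) = √(-217*(1 + (-183)²) + (16 + 162²)) = √(-217*(1 + 33489) + (16 + 26244)) = √(-217*33490 + 26260) = √(-7267330 + 26260) = √(-7241070) = I*√7241070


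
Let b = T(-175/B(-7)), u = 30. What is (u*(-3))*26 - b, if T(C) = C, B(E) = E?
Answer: -2365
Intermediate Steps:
b = 25 (b = -175/(-7) = -175*(-1/7) = 25)
(u*(-3))*26 - b = (30*(-3))*26 - 1*25 = -90*26 - 25 = -2340 - 25 = -2365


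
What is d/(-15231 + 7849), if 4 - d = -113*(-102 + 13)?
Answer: 10053/7382 ≈ 1.3618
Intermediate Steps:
d = -10053 (d = 4 - (-113)*(-102 + 13) = 4 - (-113)*(-89) = 4 - 1*10057 = 4 - 10057 = -10053)
d/(-15231 + 7849) = -10053/(-15231 + 7849) = -10053/(-7382) = -10053*(-1/7382) = 10053/7382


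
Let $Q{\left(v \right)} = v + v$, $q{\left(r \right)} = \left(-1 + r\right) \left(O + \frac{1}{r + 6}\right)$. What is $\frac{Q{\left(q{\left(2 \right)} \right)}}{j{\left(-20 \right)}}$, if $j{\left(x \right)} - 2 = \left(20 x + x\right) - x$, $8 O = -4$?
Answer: $\frac{3}{1592} \approx 0.0018844$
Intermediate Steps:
$O = - \frac{1}{2}$ ($O = \frac{1}{8} \left(-4\right) = - \frac{1}{2} \approx -0.5$)
$j{\left(x \right)} = 2 + 20 x$ ($j{\left(x \right)} = 2 + \left(\left(20 x + x\right) - x\right) = 2 + \left(21 x - x\right) = 2 + 20 x$)
$q{\left(r \right)} = \left(-1 + r\right) \left(- \frac{1}{2} + \frac{1}{6 + r}\right)$ ($q{\left(r \right)} = \left(-1 + r\right) \left(- \frac{1}{2} + \frac{1}{r + 6}\right) = \left(-1 + r\right) \left(- \frac{1}{2} + \frac{1}{6 + r}\right)$)
$Q{\left(v \right)} = 2 v$
$\frac{Q{\left(q{\left(2 \right)} \right)}}{j{\left(-20 \right)}} = \frac{2 \frac{4 - 2^{2} - 6}{2 \left(6 + 2\right)}}{2 + 20 \left(-20\right)} = \frac{2 \frac{4 - 4 - 6}{2 \cdot 8}}{2 - 400} = \frac{2 \cdot \frac{1}{2} \cdot \frac{1}{8} \left(4 - 4 - 6\right)}{-398} = 2 \cdot \frac{1}{2} \cdot \frac{1}{8} \left(-6\right) \left(- \frac{1}{398}\right) = 2 \left(- \frac{3}{8}\right) \left(- \frac{1}{398}\right) = \left(- \frac{3}{4}\right) \left(- \frac{1}{398}\right) = \frac{3}{1592}$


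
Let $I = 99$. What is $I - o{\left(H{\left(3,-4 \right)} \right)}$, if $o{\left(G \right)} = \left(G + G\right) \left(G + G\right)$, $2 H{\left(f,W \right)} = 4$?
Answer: $83$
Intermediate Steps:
$H{\left(f,W \right)} = 2$ ($H{\left(f,W \right)} = \frac{1}{2} \cdot 4 = 2$)
$o{\left(G \right)} = 4 G^{2}$ ($o{\left(G \right)} = 2 G 2 G = 4 G^{2}$)
$I - o{\left(H{\left(3,-4 \right)} \right)} = 99 - 4 \cdot 2^{2} = 99 - 4 \cdot 4 = 99 - 16 = 83$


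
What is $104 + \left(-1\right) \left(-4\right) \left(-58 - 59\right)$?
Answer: $-364$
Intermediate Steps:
$104 + \left(-1\right) \left(-4\right) \left(-58 - 59\right) = 104 + 4 \left(-117\right) = 104 - 468 = -364$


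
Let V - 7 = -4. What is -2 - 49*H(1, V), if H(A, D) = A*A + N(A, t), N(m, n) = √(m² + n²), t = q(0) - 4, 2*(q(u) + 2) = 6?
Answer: -51 - 49*√10 ≈ -205.95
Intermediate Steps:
V = 3 (V = 7 - 4 = 3)
q(u) = 1 (q(u) = -2 + (½)*6 = -2 + 3 = 1)
t = -3 (t = 1 - 4 = -3)
H(A, D) = A² + √(9 + A²) (H(A, D) = A*A + √(A² + (-3)²) = A² + √(A² + 9) = A² + √(9 + A²))
-2 - 49*H(1, V) = -2 - 49*(1² + √(9 + 1²)) = -2 - 49*(1 + √(9 + 1)) = -2 - 49*(1 + √10) = -2 + (-49 - 49*√10) = -51 - 49*√10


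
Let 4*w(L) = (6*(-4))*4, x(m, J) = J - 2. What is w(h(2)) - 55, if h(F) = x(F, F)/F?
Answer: -79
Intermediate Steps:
x(m, J) = -2 + J
h(F) = (-2 + F)/F
w(L) = -24 (w(L) = ((6*(-4))*4)/4 = (-24*4)/4 = (1/4)*(-96) = -24)
w(h(2)) - 55 = -24 - 55 = -79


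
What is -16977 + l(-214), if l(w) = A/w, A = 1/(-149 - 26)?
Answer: -635788649/37450 ≈ -16977.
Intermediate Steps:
A = -1/175 (A = 1/(-175) = -1/175 ≈ -0.0057143)
l(w) = -1/(175*w)
-16977 + l(-214) = -16977 - 1/175/(-214) = -16977 - 1/175*(-1/214) = -16977 + 1/37450 = -635788649/37450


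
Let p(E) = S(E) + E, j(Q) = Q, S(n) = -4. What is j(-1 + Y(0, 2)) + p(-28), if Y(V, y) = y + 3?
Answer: -28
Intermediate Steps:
Y(V, y) = 3 + y
p(E) = -4 + E
j(-1 + Y(0, 2)) + p(-28) = (-1 + (3 + 2)) + (-4 - 28) = (-1 + 5) - 32 = 4 - 32 = -28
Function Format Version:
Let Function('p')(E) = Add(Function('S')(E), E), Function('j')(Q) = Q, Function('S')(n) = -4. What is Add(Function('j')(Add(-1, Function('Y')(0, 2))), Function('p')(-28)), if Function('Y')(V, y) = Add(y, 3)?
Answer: -28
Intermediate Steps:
Function('Y')(V, y) = Add(3, y)
Function('p')(E) = Add(-4, E)
Add(Function('j')(Add(-1, Function('Y')(0, 2))), Function('p')(-28)) = Add(Add(-1, Add(3, 2)), Add(-4, -28)) = Add(Add(-1, 5), -32) = Add(4, -32) = -28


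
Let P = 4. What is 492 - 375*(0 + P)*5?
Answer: -7008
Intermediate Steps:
492 - 375*(0 + P)*5 = 492 - 375*(0 + 4)*5 = 492 - 1500*5 = 492 - 375*20 = 492 - 7500 = -7008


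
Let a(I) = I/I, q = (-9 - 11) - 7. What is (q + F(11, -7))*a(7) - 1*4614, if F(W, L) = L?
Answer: -4648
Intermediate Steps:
q = -27 (q = -20 - 7 = -27)
a(I) = 1
(q + F(11, -7))*a(7) - 1*4614 = (-27 - 7)*1 - 1*4614 = -34*1 - 4614 = -34 - 4614 = -4648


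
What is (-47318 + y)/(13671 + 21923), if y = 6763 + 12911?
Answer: -13822/17797 ≈ -0.77665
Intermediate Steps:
y = 19674
(-47318 + y)/(13671 + 21923) = (-47318 + 19674)/(13671 + 21923) = -27644/35594 = -27644*1/35594 = -13822/17797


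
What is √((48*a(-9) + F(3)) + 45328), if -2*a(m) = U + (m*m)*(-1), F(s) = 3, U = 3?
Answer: √47203 ≈ 217.26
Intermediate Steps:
a(m) = -3/2 + m²/2 (a(m) = -(3 + (m*m)*(-1))/2 = -(3 + m²*(-1))/2 = -(3 - m²)/2 = -3/2 + m²/2)
√((48*a(-9) + F(3)) + 45328) = √((48*(-3/2 + (½)*(-9)²) + 3) + 45328) = √((48*(-3/2 + (½)*81) + 3) + 45328) = √((48*(-3/2 + 81/2) + 3) + 45328) = √((48*39 + 3) + 45328) = √((1872 + 3) + 45328) = √(1875 + 45328) = √47203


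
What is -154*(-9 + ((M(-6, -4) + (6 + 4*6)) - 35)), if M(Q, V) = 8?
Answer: 924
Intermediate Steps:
-154*(-9 + ((M(-6, -4) + (6 + 4*6)) - 35)) = -154*(-9 + ((8 + (6 + 4*6)) - 35)) = -154*(-9 + ((8 + (6 + 24)) - 35)) = -154*(-9 + ((8 + 30) - 35)) = -154*(-9 + (38 - 35)) = -154*(-9 + 3) = -154*(-6) = 924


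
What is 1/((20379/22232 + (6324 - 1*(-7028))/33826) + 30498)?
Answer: 376009816/11468040459227 ≈ 3.2788e-5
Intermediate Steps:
1/((20379/22232 + (6324 - 1*(-7028))/33826) + 30498) = 1/((20379*(1/22232) + (6324 + 7028)*(1/33826)) + 30498) = 1/((20379/22232 + 13352*(1/33826)) + 30498) = 1/((20379/22232 + 6676/16913) + 30498) = 1/(493090859/376009816 + 30498) = 1/(11468040459227/376009816) = 376009816/11468040459227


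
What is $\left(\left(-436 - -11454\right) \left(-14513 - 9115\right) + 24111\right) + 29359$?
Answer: $-260279834$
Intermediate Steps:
$\left(\left(-436 - -11454\right) \left(-14513 - 9115\right) + 24111\right) + 29359 = \left(\left(-436 + 11454\right) \left(-23628\right) + 24111\right) + 29359 = \left(11018 \left(-23628\right) + 24111\right) + 29359 = \left(-260333304 + 24111\right) + 29359 = -260309193 + 29359 = -260279834$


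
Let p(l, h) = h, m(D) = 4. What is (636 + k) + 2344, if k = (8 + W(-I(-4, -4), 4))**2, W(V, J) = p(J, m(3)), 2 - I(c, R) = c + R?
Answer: 3124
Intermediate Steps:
I(c, R) = 2 - R - c (I(c, R) = 2 - (c + R) = 2 - (R + c) = 2 + (-R - c) = 2 - R - c)
W(V, J) = 4
k = 144 (k = (8 + 4)**2 = 12**2 = 144)
(636 + k) + 2344 = (636 + 144) + 2344 = 780 + 2344 = 3124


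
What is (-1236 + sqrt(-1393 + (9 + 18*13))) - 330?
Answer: -1566 + 5*I*sqrt(46) ≈ -1566.0 + 33.912*I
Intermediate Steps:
(-1236 + sqrt(-1393 + (9 + 18*13))) - 330 = (-1236 + sqrt(-1393 + (9 + 234))) - 330 = (-1236 + sqrt(-1393 + 243)) - 330 = (-1236 + sqrt(-1150)) - 330 = (-1236 + 5*I*sqrt(46)) - 330 = -1566 + 5*I*sqrt(46)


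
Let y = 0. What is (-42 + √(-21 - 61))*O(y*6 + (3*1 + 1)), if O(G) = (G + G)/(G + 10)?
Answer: -24 + 4*I*√82/7 ≈ -24.0 + 5.1745*I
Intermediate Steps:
O(G) = 2*G/(10 + G) (O(G) = (2*G)/(10 + G) = 2*G/(10 + G))
(-42 + √(-21 - 61))*O(y*6 + (3*1 + 1)) = (-42 + √(-21 - 61))*(2*(0*6 + (3*1 + 1))/(10 + (0*6 + (3*1 + 1)))) = (-42 + √(-82))*(2*(0 + (3 + 1))/(10 + (0 + (3 + 1)))) = (-42 + I*√82)*(2*(0 + 4)/(10 + (0 + 4))) = (-42 + I*√82)*(2*4/(10 + 4)) = (-42 + I*√82)*(2*4/14) = (-42 + I*√82)*(2*4*(1/14)) = (-42 + I*√82)*(4/7) = -24 + 4*I*√82/7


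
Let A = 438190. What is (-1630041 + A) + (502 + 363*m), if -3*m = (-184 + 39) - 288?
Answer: -1138956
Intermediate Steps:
m = 433/3 (m = -((-184 + 39) - 288)/3 = -(-145 - 288)/3 = -1/3*(-433) = 433/3 ≈ 144.33)
(-1630041 + A) + (502 + 363*m) = (-1630041 + 438190) + (502 + 363*(433/3)) = -1191851 + (502 + 52393) = -1191851 + 52895 = -1138956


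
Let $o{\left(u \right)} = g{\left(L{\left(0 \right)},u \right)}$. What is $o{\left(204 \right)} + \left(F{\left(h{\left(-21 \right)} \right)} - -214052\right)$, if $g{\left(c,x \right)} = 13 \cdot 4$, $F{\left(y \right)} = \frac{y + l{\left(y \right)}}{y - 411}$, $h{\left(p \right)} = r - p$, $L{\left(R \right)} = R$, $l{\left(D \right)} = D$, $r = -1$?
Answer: $\frac{83714624}{391} \approx 2.141 \cdot 10^{5}$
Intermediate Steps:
$h{\left(p \right)} = -1 - p$
$F{\left(y \right)} = \frac{2 y}{-411 + y}$ ($F{\left(y \right)} = \frac{y + y}{y - 411} = \frac{2 y}{-411 + y}$)
$g{\left(c,x \right)} = 52$
$o{\left(u \right)} = 52$
$o{\left(204 \right)} + \left(F{\left(h{\left(-21 \right)} \right)} - -214052\right) = 52 + \left(\frac{2 \left(-1 - -21\right)}{-411 - -20} - -214052\right) = 52 + \left(\frac{2 \left(-1 + 21\right)}{-411 + \left(-1 + 21\right)} + 214052\right) = 52 + \left(2 \cdot 20 \frac{1}{-411 + 20} + 214052\right) = 52 + \left(2 \cdot 20 \frac{1}{-391} + 214052\right) = 52 + \left(2 \cdot 20 \left(- \frac{1}{391}\right) + 214052\right) = 52 + \left(- \frac{40}{391} + 214052\right) = 52 + \frac{83694292}{391} = \frac{83714624}{391}$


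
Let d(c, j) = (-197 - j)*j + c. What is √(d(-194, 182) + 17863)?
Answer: 3*I*√5701 ≈ 226.51*I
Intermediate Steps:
d(c, j) = c + j*(-197 - j) (d(c, j) = j*(-197 - j) + c = c + j*(-197 - j))
√(d(-194, 182) + 17863) = √((-194 - 1*182² - 197*182) + 17863) = √((-194 - 1*33124 - 35854) + 17863) = √((-194 - 33124 - 35854) + 17863) = √(-69172 + 17863) = √(-51309) = 3*I*√5701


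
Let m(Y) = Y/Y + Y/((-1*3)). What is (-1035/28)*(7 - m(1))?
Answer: -6555/28 ≈ -234.11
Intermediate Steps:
m(Y) = 1 - Y/3 (m(Y) = 1 + Y/(-3) = 1 + Y*(-⅓) = 1 - Y/3)
(-1035/28)*(7 - m(1)) = (-1035/28)*(7 - (1 - ⅓*1)) = (-1035/28)*(7 - (1 - ⅓)) = (-45*23/28)*(7 - 1*⅔) = -1035*(7 - ⅔)/28 = -1035/28*19/3 = -6555/28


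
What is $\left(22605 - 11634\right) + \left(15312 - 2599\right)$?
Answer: $23684$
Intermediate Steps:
$\left(22605 - 11634\right) + \left(15312 - 2599\right) = 10971 + 12713 = 23684$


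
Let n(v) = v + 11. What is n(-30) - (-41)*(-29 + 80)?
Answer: 2072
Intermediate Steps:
n(v) = 11 + v
n(-30) - (-41)*(-29 + 80) = (11 - 30) - (-41)*(-29 + 80) = -19 - (-41)*51 = -19 - 1*(-2091) = -19 + 2091 = 2072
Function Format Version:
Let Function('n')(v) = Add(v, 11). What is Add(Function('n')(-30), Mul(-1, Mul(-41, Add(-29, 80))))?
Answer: 2072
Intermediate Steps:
Function('n')(v) = Add(11, v)
Add(Function('n')(-30), Mul(-1, Mul(-41, Add(-29, 80)))) = Add(Add(11, -30), Mul(-1, Mul(-41, Add(-29, 80)))) = Add(-19, Mul(-1, Mul(-41, 51))) = Add(-19, Mul(-1, -2091)) = Add(-19, 2091) = 2072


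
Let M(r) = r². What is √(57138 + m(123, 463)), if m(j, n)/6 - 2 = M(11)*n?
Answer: 2*√98322 ≈ 627.13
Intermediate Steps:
m(j, n) = 12 + 726*n (m(j, n) = 12 + 6*(11²*n) = 12 + 6*(121*n) = 12 + 726*n)
√(57138 + m(123, 463)) = √(57138 + (12 + 726*463)) = √(57138 + (12 + 336138)) = √(57138 + 336150) = √393288 = 2*√98322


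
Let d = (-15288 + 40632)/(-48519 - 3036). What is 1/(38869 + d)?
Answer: 17185/667955317 ≈ 2.5728e-5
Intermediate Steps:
d = -8448/17185 (d = 25344/(-51555) = 25344*(-1/51555) = -8448/17185 ≈ -0.49159)
1/(38869 + d) = 1/(38869 - 8448/17185) = 1/(667955317/17185) = 17185/667955317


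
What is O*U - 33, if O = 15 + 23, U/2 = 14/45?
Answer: -421/45 ≈ -9.3556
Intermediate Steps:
U = 28/45 (U = 2*(14/45) = 28/45 ≈ 0.62222)
O = 38
O*U - 33 = 38*(28/45) - 33 = 1064/45 - 33 = -421/45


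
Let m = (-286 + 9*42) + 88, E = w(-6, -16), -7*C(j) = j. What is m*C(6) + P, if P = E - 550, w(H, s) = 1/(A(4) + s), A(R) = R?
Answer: -59167/84 ≈ -704.37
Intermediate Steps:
C(j) = -j/7
w(H, s) = 1/(4 + s)
E = -1/12 (E = 1/(4 - 16) = 1/(-12) = -1/12 ≈ -0.083333)
m = 180 (m = (-286 + 378) + 88 = 92 + 88 = 180)
P = -6601/12 (P = -1/12 - 550 = -6601/12 ≈ -550.08)
m*C(6) + P = 180*(-⅐*6) - 6601/12 = 180*(-6/7) - 6601/12 = -1080/7 - 6601/12 = -59167/84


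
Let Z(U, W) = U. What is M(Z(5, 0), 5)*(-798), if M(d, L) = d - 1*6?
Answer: 798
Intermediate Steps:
M(d, L) = -6 + d (M(d, L) = d - 6 = -6 + d)
M(Z(5, 0), 5)*(-798) = (-6 + 5)*(-798) = -1*(-798) = 798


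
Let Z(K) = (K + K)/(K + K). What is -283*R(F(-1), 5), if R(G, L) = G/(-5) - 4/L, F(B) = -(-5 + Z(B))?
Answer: 2264/5 ≈ 452.80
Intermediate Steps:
Z(K) = 1 (Z(K) = (2*K)/((2*K)) = (2*K)*(1/(2*K)) = 1)
F(B) = 4 (F(B) = -(-5 + 1) = -1*(-4) = 4)
R(G, L) = -4/L - G/5 (R(G, L) = G*(-⅕) - 4/L = -G/5 - 4/L = -4/L - G/5)
-283*R(F(-1), 5) = -283*(-4/5 - ⅕*4) = -283*(-4*⅕ - ⅘) = -283*(-⅘ - ⅘) = -283*(-8/5) = 2264/5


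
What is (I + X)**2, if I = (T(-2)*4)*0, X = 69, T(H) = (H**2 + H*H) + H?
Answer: 4761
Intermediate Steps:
T(H) = H + 2*H**2 (T(H) = (H**2 + H**2) + H = 2*H**2 + H = H + 2*H**2)
I = 0 (I = (-2*(1 + 2*(-2))*4)*0 = (-2*(1 - 4)*4)*0 = (-2*(-3)*4)*0 = (6*4)*0 = 24*0 = 0)
(I + X)**2 = (0 + 69)**2 = 69**2 = 4761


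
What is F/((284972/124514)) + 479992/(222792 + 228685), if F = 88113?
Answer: 2476713667177669/64329151822 ≈ 38501.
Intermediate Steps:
F/((284972/124514)) + 479992/(222792 + 228685) = 88113/((284972/124514)) + 479992/(222792 + 228685) = 88113/((284972*(1/124514))) + 479992/451477 = 88113/(142486/62257) + 479992*(1/451477) = 88113*(62257/142486) + 479992/451477 = 5485651041/142486 + 479992/451477 = 2476713667177669/64329151822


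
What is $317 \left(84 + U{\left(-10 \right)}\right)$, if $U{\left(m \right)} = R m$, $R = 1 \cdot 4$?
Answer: $13948$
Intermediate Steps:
$R = 4$
$U{\left(m \right)} = 4 m$
$317 \left(84 + U{\left(-10 \right)}\right) = 317 \left(84 + 4 \left(-10\right)\right) = 317 \left(84 - 40\right) = 317 \cdot 44 = 13948$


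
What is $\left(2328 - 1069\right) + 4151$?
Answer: $5410$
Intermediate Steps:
$\left(2328 - 1069\right) + 4151 = 1259 + 4151 = 5410$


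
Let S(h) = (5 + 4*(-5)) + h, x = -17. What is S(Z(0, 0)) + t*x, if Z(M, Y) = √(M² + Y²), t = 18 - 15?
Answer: -66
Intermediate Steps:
t = 3
S(h) = -15 + h (S(h) = (5 - 20) + h = -15 + h)
S(Z(0, 0)) + t*x = (-15 + √(0² + 0²)) + 3*(-17) = (-15 + √(0 + 0)) - 51 = (-15 + √0) - 51 = (-15 + 0) - 51 = -15 - 51 = -66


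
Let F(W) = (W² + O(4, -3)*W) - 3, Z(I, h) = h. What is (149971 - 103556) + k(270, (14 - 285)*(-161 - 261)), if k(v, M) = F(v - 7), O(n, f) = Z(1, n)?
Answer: 116633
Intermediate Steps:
O(n, f) = n
F(W) = -3 + W² + 4*W (F(W) = (W² + 4*W) - 3 = -3 + W² + 4*W)
k(v, M) = -31 + (-7 + v)² + 4*v (k(v, M) = -3 + (v - 7)² + 4*(v - 7) = -3 + (-7 + v)² + 4*(-7 + v) = -3 + (-7 + v)² + (-28 + 4*v) = -31 + (-7 + v)² + 4*v)
(149971 - 103556) + k(270, (14 - 285)*(-161 - 261)) = (149971 - 103556) + (18 + 270² - 10*270) = 46415 + (18 + 72900 - 2700) = 46415 + 70218 = 116633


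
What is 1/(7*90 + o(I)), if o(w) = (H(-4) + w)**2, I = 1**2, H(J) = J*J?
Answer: 1/919 ≈ 0.0010881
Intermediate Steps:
H(J) = J**2
I = 1
o(w) = (16 + w)**2 (o(w) = ((-4)**2 + w)**2 = (16 + w)**2)
1/(7*90 + o(I)) = 1/(7*90 + (16 + 1)**2) = 1/(630 + 17**2) = 1/(630 + 289) = 1/919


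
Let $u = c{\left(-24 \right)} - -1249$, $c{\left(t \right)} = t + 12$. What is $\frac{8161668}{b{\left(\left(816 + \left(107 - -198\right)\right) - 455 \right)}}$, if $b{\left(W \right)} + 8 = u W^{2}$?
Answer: $\frac{2040417}{137169691} \approx 0.014875$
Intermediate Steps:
$c{\left(t \right)} = 12 + t$
$u = 1237$ ($u = \left(12 - 24\right) - -1249 = -12 + 1249 = 1237$)
$b{\left(W \right)} = -8 + 1237 W^{2}$
$\frac{8161668}{b{\left(\left(816 + \left(107 - -198\right)\right) - 455 \right)}} = \frac{8161668}{-8 + 1237 \left(\left(816 + \left(107 - -198\right)\right) - 455\right)^{2}} = \frac{8161668}{-8 + 1237 \left(\left(816 + \left(107 + 198\right)\right) - 455\right)^{2}} = \frac{8161668}{-8 + 1237 \left(\left(816 + 305\right) - 455\right)^{2}} = \frac{8161668}{-8 + 1237 \left(1121 - 455\right)^{2}} = \frac{8161668}{-8 + 1237 \cdot 666^{2}} = \frac{8161668}{-8 + 1237 \cdot 443556} = \frac{8161668}{-8 + 548678772} = \frac{8161668}{548678764} = 8161668 \cdot \frac{1}{548678764} = \frac{2040417}{137169691}$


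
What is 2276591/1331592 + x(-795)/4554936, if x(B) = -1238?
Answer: 432003241345/252721514088 ≈ 1.7094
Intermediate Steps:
2276591/1331592 + x(-795)/4554936 = 2276591/1331592 - 1238/4554936 = 2276591*(1/1331592) - 1238*1/4554936 = 2276591/1331592 - 619/2277468 = 432003241345/252721514088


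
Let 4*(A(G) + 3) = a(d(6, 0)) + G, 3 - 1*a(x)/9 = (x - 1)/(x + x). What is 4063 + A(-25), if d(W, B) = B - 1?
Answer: 16233/4 ≈ 4058.3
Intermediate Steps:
d(W, B) = -1 + B
a(x) = 27 - 9*(-1 + x)/(2*x) (a(x) = 27 - 9*(x - 1)/(x + x) = 27 - 9*(-1 + x)/(2*x))
A(G) = 3/2 + G/4 (A(G) = -3 + (9*(1 + 5*(-1 + 0))/(2*(-1 + 0)) + G)/4 = -3 + ((9/2)*(1 + 5*(-1))/(-1) + G)/4 = -3 + ((9/2)*(-1)*(1 - 5) + G)/4 = -3 + ((9/2)*(-1)*(-4) + G)/4 = -3 + (18 + G)/4 = -3 + (9/2 + G/4) = 3/2 + G/4)
4063 + A(-25) = 4063 + (3/2 + (1/4)*(-25)) = 4063 + (3/2 - 25/4) = 4063 - 19/4 = 16233/4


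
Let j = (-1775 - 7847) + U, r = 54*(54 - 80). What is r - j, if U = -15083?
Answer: 23301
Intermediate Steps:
r = -1404 (r = 54*(-26) = -1404)
j = -24705 (j = (-1775 - 7847) - 15083 = -9622 - 15083 = -24705)
r - j = -1404 - 1*(-24705) = -1404 + 24705 = 23301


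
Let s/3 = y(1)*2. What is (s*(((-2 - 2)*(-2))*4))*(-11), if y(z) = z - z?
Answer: 0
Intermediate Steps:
y(z) = 0
s = 0 (s = 3*(0*2) = 3*0 = 0)
(s*(((-2 - 2)*(-2))*4))*(-11) = (0*(((-2 - 2)*(-2))*4))*(-11) = (0*(-4*(-2)*4))*(-11) = (0*(8*4))*(-11) = (0*32)*(-11) = 0*(-11) = 0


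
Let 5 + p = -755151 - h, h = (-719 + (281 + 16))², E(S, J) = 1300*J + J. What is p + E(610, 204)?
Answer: -667836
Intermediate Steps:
E(S, J) = 1301*J
h = 178084 (h = (-719 + 297)² = (-422)² = 178084)
p = -933240 (p = -5 + (-755151 - 1*178084) = -5 + (-755151 - 178084) = -5 - 933235 = -933240)
p + E(610, 204) = -933240 + 1301*204 = -933240 + 265404 = -667836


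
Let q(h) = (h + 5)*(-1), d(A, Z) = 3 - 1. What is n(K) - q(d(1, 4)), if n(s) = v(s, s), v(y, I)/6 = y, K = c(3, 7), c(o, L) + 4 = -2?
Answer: -29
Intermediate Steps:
c(o, L) = -6 (c(o, L) = -4 - 2 = -6)
d(A, Z) = 2
K = -6
v(y, I) = 6*y
n(s) = 6*s
q(h) = -5 - h (q(h) = (5 + h)*(-1) = -5 - h)
n(K) - q(d(1, 4)) = 6*(-6) - (-5 - 1*2) = -36 - (-5 - 2) = -36 - 1*(-7) = -36 + 7 = -29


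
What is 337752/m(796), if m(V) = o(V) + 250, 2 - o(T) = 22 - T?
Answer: 18764/57 ≈ 329.19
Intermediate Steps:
o(T) = -20 + T (o(T) = 2 - (22 - T) = 2 + (-22 + T) = -20 + T)
m(V) = 230 + V (m(V) = (-20 + V) + 250 = 230 + V)
337752/m(796) = 337752/(230 + 796) = 337752/1026 = 337752*(1/1026) = 18764/57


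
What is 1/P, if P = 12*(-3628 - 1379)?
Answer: -1/60084 ≈ -1.6643e-5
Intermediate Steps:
P = -60084 (P = 12*(-5007) = -60084)
1/P = 1/(-60084) = -1/60084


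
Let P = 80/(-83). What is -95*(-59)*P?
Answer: -448400/83 ≈ -5402.4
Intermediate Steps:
P = -80/83 (P = 80*(-1/83) = -80/83 ≈ -0.96386)
-95*(-59)*P = -95*(-59)*(-80)/83 = -(-5605)*(-80)/83 = -1*448400/83 = -448400/83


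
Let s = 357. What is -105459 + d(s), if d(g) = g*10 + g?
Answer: -101532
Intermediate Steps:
d(g) = 11*g (d(g) = 10*g + g = 11*g)
-105459 + d(s) = -105459 + 11*357 = -105459 + 3927 = -101532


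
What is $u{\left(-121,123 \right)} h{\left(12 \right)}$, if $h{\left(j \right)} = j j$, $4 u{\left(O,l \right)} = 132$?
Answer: $4752$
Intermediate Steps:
$u{\left(O,l \right)} = 33$ ($u{\left(O,l \right)} = \frac{1}{4} \cdot 132 = 33$)
$h{\left(j \right)} = j^{2}$
$u{\left(-121,123 \right)} h{\left(12 \right)} = 33 \cdot 12^{2} = 33 \cdot 144 = 4752$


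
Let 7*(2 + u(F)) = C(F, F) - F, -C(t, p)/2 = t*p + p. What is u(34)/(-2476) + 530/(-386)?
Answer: -1031094/836269 ≈ -1.2330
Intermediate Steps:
C(t, p) = -2*p - 2*p*t (C(t, p) = -2*(t*p + p) = -2*(p*t + p) = -2*(p + p*t) = -2*p - 2*p*t)
u(F) = -2 - F/7 - 2*F*(1 + F)/7 (u(F) = -2 + (-2*F*(1 + F) - F)/7 = -2 + (-F - 2*F*(1 + F))/7 = -2 + (-F/7 - 2*F*(1 + F)/7) = -2 - F/7 - 2*F*(1 + F)/7)
u(34)/(-2476) + 530/(-386) = (-2 - 1/7*34 - 2/7*34*(1 + 34))/(-2476) + 530/(-386) = (-2 - 34/7 - 2/7*34*35)*(-1/2476) + 530*(-1/386) = (-2 - 34/7 - 340)*(-1/2476) - 265/193 = -2428/7*(-1/2476) - 265/193 = 607/4333 - 265/193 = -1031094/836269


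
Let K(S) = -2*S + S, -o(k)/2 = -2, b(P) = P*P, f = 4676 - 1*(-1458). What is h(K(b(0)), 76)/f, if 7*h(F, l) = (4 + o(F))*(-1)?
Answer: -4/21469 ≈ -0.00018632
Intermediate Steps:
f = 6134 (f = 4676 + 1458 = 6134)
b(P) = P**2
o(k) = 4 (o(k) = -2*(-2) = 4)
K(S) = -S
h(F, l) = -8/7 (h(F, l) = ((4 + 4)*(-1))/7 = (8*(-1))/7 = (1/7)*(-8) = -8/7)
h(K(b(0)), 76)/f = -8/7/6134 = -8/7*1/6134 = -4/21469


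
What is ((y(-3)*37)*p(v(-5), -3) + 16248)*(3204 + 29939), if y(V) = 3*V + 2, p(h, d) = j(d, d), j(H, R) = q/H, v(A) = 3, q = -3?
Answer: 529923427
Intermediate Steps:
j(H, R) = -3/H
p(h, d) = -3/d
y(V) = 2 + 3*V
((y(-3)*37)*p(v(-5), -3) + 16248)*(3204 + 29939) = (((2 + 3*(-3))*37)*(-3/(-3)) + 16248)*(3204 + 29939) = (((2 - 9)*37)*(-3*(-⅓)) + 16248)*33143 = (-7*37*1 + 16248)*33143 = (-259*1 + 16248)*33143 = (-259 + 16248)*33143 = 15989*33143 = 529923427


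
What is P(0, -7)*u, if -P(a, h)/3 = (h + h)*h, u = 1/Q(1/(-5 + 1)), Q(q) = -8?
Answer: 147/4 ≈ 36.750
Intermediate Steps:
u = -⅛ (u = 1/(-8) = -⅛ ≈ -0.12500)
P(a, h) = -6*h² (P(a, h) = -3*(h + h)*h = -3*2*h*h = -6*h²)
P(0, -7)*u = -6*(-7)²*(-⅛) = -6*49*(-⅛) = -294*(-⅛) = 147/4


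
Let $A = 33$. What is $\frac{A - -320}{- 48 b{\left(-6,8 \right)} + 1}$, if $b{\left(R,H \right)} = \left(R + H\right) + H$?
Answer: $- \frac{353}{479} \approx -0.73695$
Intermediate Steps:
$b{\left(R,H \right)} = R + 2 H$ ($b{\left(R,H \right)} = \left(H + R\right) + H = R + 2 H$)
$\frac{A - -320}{- 48 b{\left(-6,8 \right)} + 1} = \frac{33 - -320}{- 48 \left(-6 + 2 \cdot 8\right) + 1} = \frac{33 + 320}{- 48 \left(-6 + 16\right) + 1} = \frac{353}{\left(-48\right) 10 + 1} = \frac{353}{-480 + 1} = \frac{353}{-479} = 353 \left(- \frac{1}{479}\right) = - \frac{353}{479}$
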